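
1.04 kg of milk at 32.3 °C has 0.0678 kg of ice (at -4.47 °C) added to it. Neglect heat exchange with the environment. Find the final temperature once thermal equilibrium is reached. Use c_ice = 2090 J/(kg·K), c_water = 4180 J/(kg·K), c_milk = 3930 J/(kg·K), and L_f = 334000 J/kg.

Conservation of energy gives ΣQ = 0:
warm ice to 0 °C: 0.0678·2090·(0 − (-4.47)) = 633.41; fusion: m_ice L_f = 0.0678·334000 = 22645; meltwater 0→T: 0.0678·4180·T = 283.4 T; milk: 4087.2(T − 32.3)
4370.6 T = 132017 − 23279 = 108738
T ≈ 24.88 °C. Since T > 0 °C, the all-ice-melts assumption holds.

T_f ≈ 24.9 °C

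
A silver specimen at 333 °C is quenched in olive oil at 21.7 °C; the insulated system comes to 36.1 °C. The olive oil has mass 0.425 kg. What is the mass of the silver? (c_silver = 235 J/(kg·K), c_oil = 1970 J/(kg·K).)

m ≈ 0.173 kg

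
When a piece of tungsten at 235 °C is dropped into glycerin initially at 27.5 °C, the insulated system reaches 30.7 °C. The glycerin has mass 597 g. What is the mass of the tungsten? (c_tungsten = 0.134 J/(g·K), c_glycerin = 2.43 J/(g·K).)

m ≈ 170 g

Heat lost by the tungsten = heat gained by the glycerin:
m·0.134·(235 − 30.7) = 597·2.43·(30.7 − 27.5)
27.38 m = 4642.3  ⇒  m ≈ 169.6 g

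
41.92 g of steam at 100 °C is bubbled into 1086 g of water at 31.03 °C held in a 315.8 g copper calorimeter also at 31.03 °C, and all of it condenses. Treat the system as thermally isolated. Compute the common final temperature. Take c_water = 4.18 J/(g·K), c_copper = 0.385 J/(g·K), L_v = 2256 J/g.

T_f ≈ 53.1 °C

Sum of m c ΔT and latent-heat terms is zero:
latent heat released on condensation: 41.92×2256 = 94572
  condensate cools 100→T: 41.92×4.18×(T − 100) = 175.23(T − 100)
  original water: 4539.5(T − 31.03)
  cup: 121.58(T − 31.03)
4836.3 T = 94572 + 17523 + 144633 = 256727
T ≈ 53.08 °C — below 100 °C, confirming all the steam condensed.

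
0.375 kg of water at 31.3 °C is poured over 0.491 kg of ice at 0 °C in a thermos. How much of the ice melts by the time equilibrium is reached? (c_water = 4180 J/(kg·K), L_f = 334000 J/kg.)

m_melted ≈ 0.147 kg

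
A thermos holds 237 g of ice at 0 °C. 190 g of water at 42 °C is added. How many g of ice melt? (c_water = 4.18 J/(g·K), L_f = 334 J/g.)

Heat available from the water dropping to 0 °C: 190×4.18×42 = 33356 J.
Melting all 237 g of ice would need 237×334 = 79158 J.
33356 J < 79158 J, so only part of the ice melts and the system sits at 0 °C.
Mass melted = 33356/334 ≈ 99.87 g.

m_melted ≈ 99.9 g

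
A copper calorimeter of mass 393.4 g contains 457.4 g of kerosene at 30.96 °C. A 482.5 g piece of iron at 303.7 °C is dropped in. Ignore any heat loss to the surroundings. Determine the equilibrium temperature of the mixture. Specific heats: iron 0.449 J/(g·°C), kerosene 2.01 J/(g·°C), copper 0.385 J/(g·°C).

T_f ≈ 76.9 °C

Net heat exchanged in the isolated system is zero:
482.5×0.449×(T − 303.7) + 457.4×2.01×(T − 30.96) + 393.4×0.385×(T − 30.96) = 0
1287.5 T = 98947
T = 98947/1287.5 ≈ 76.85 °C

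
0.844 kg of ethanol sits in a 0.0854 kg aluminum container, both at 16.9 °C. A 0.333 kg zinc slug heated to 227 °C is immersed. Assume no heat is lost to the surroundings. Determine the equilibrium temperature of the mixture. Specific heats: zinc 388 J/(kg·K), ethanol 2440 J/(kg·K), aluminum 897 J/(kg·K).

T_f ≈ 28.9 °C

Net heat exchanged in the isolated system is zero:
0.333*388*(T − 227) + 0.844*2440*(T − 16.9) + 0.0854*897*(T − 16.9) = 0
2265.2 T = 65427
T = 65427/2265.2 ≈ 28.88 °C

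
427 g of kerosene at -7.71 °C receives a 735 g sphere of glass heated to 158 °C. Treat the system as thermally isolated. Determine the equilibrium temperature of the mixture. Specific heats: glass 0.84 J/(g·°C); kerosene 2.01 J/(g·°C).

T_f ≈ 61.6 °C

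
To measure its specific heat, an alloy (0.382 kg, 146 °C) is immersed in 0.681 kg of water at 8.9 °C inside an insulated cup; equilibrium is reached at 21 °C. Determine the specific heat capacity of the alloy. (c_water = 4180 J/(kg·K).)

c ≈ 721 J/(kg·K)

Let T be the final temperature. ΣQ_i = 0:
0.382·c·(21 − 146) + 0.681·4180·(21 − 8.9) = 0
-47.75 c = -34444
c = -34444/-47.75 ≈ 721.3 J/(kg·K)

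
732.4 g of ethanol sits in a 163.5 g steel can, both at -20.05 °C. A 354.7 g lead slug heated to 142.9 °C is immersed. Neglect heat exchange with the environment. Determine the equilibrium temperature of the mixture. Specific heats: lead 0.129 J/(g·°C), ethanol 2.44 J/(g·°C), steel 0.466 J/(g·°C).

With ΣQ=0 the equilibrium temperature is the m·c-weighted mean:
T_f = (45.76·142.9 + 1787.1·(-20.05) + 76.19·(-20.05)) / (45.76 + 1787.1 + 76.19)
    = -30820 / 1909 ≈ -16.14 °C

T_f ≈ -16.1 °C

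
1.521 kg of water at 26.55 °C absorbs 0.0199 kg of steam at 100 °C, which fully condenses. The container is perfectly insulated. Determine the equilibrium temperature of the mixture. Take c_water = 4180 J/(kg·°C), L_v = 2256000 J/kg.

Sum of m c ΔT and latent-heat terms is zero:
steam→water at 100 °C releases m L_v = 0.0199·2256000 = 44894; condensate cools 100→T: 0.0199·4180·(T − 100) = 83.18(T − 100); water warms: 1.521·4180·(T − 26.55) = 6357.8(T − 26.55)
6441 T = 44894 + 8318.2 + 168799 = 222012
T ≈ 34.47 °C, under the boiling point, so the assumption holds.

T_f ≈ 34.5 °C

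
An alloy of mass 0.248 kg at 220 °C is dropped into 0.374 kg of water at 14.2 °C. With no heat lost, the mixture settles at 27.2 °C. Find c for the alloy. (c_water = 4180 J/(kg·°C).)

c ≈ 425 J/(kg·°C)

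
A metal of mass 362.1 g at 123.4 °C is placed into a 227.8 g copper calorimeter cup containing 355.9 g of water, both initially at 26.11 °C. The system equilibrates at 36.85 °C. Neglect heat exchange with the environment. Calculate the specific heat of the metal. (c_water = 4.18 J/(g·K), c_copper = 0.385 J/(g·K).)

c ≈ 0.54 J/(g·K)

Net heat exchanged in the isolated system is zero:
362.1·c·(36.85 − 123.4) + 355.9·4.18·(36.85 − 26.11) + 227.8·0.385·(36.85 − 26.11) = 0
-31340 c = -16919
c = -16919/-31340 ≈ 0.5399 J/(g·K)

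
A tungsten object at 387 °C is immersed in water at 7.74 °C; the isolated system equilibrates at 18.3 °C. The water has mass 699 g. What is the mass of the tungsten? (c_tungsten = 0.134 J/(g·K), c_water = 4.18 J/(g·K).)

m ≈ 625 g

Setting the total heat transfer to zero:
m·0.134·(18.3 − 387) + 699·4.18·(18.3 − 7.74) = 0
-49.41 m = -30854
m = -30854/-49.41 ≈ 624.5 g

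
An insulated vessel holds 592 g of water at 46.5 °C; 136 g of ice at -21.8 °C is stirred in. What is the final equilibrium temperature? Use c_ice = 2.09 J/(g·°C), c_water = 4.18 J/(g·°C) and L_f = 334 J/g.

T_f ≈ 20.8 °C

Sum of m c ΔT and latent-heat terms is zero:
warm ice to 0 °C: 136×2.09×(0 − (-21.8)) = 6196.4; fusion: m_ice L_f = 136×334 = 45424; meltwater 0→T: 136×4.18×T = 568.48 T; water cools: 592×4.18×(T − 46.5) = 2474.6(T − 46.5)
3043 T = 115067 − 51620 = 63447
T ≈ 20.85 °C. Since T > 0 °C, the all-ice-melts assumption holds.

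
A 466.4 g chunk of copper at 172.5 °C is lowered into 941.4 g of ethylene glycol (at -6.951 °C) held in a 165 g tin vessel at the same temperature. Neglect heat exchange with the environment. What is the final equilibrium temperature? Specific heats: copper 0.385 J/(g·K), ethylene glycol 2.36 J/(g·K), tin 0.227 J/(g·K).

T_f ≈ 6.3 °C

T_f = Σ m_i c_i T_i / Σ m_i c_i:
T_f = (179.56*172.5 + 2221.7*(-6.951) + 37.45*(-6.951)) / (179.56 + 2221.7 + 37.45)
    = 15271 / 2438.7 ≈ 6.26 °C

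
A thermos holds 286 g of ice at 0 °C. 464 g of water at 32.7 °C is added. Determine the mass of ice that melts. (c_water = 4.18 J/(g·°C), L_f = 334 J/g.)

Water can give up m c ΔT = 464·4.18·32.7 = 63422 J before reaching 0 °C.
To melt every bit of ice: 286·334 = 95524 J.
That's not enough to melt it all — equilibrium is at 0 °C with ice remaining.
m_melt = 63422 / L_f = 189.9 g.

m_melted ≈ 190 g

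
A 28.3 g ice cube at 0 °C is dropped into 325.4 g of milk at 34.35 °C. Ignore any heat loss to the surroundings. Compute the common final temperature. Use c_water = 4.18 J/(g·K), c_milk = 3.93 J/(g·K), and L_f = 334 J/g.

T_f ≈ 24.7 °C

Taking heat into each body as positive, Σ m c ΔT = 0:
latent heat to melt: 28.3×334 = 9452.2
  meltwater 0→T: 28.3×4.18×T = 118.29 T
  milk cools: 325.4×3.93×(T − 34.35) = 1278.8(T − 34.35)
1397.1 T = 43928 − 9452.2 = 34475
T ≈ 24.68 °C. Since T > 0 °C, the all-ice-melts assumption holds.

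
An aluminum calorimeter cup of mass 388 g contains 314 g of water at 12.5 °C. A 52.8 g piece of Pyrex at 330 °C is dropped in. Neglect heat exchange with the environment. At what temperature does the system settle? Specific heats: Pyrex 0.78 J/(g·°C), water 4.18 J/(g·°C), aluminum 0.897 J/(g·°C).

T_f ≈ 20.2 °C

Conservation of energy gives ΣQ = 0:
52.8·0.78·(T − 330) + 314·4.18·(T − 12.5) + 388·0.897·(T − 12.5) = 0
41.18(T − 330) + 1312.5(T − 12.5) + 348.04(T − 12.5) = 0
(41.18 + 1312.5 + 348.04) T = 41.18·330 + 1312.5·12.5 + 348.04·12.5
T = 34348 / 1701.7 = 20.2 °C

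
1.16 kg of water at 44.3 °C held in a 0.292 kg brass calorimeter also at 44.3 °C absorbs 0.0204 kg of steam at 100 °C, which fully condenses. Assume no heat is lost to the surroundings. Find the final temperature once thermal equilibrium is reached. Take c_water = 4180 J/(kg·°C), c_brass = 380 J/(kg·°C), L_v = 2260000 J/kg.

T_f ≈ 54.4 °C

Energy conservation, ΣQ = 0:
condense steam: −0.0204·2260000 = −46104; condensed water 100 °C→T: 85.27(T − 100); water warms: 1.16·4180·(T − 44.3) = 4848.8(T − 44.3); brass cup: 0.292·380·(T − 44.3) = 110.96(T − 44.3)
5045 T = 46104 + 8527.2 + 219717 = 274349
T ≈ 54.38 °C, under the boiling point, so the assumption holds.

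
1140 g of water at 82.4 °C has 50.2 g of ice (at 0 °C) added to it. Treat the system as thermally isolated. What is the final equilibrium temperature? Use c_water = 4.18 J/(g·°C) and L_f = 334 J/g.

Net heat exchanged in the isolated system is zero:
fusion: m_ice L_f = 50.2·334 = 16767
  meltwater 0→T: 50.2·4.18·T = 209.84 T
  water: 4765.2(T − 82.4)
4975 T = 392652 − 16767 = 375886
T ≈ 75.55 °C — above 0 °C, consistent with complete melting.

T_f ≈ 75.6 °C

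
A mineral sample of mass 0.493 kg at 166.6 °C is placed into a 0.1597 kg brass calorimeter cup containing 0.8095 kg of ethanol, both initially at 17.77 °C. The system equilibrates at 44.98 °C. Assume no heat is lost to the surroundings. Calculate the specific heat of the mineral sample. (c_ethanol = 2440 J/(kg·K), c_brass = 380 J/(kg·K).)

Energy conservation, ΣQ = 0:
0.493×c×(44.98 − 166.6) + 0.8095×2440×(44.98 − 17.77) + 0.1597×380×(44.98 − 17.77) = 0
-59.96 c = -55396
c = -55396/-59.96 ≈ 923.9 J/(kg·K)

c ≈ 924 J/(kg·K)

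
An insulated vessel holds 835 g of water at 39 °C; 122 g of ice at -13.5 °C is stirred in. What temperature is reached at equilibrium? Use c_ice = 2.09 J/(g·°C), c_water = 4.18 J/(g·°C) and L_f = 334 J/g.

T_f ≈ 23.0 °C

Energy balance with sensible and latent terms:
warm ice to 0 °C: 122·2.09·(0 − (-13.5)) = 3442.2
  fusion: m_ice L_f = 122·334 = 40748
  meltwater 0→T: 122·4.18·T = 509.96 T
  water cools: 835·4.18·(T − 39) = 3490.3(T − 39)
4000.3 T = 136122 − 44190 = 91931
T ≈ 22.98 °C. Since T > 0 °C, the all-ice-melts assumption holds.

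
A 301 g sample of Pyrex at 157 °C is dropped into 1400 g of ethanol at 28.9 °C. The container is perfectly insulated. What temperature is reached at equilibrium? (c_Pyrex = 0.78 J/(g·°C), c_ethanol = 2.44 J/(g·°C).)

Heat gained plus heat lost sum to zero:
301*0.78*(T − 157) + 1400*2.44*(T − 28.9) = 0
234.78(T − 157) + 3416(T − 28.9) = 0
3650.8 T = 135583
T = 135583 / 3650.8 = 37.1 °C

T_f ≈ 37.1 °C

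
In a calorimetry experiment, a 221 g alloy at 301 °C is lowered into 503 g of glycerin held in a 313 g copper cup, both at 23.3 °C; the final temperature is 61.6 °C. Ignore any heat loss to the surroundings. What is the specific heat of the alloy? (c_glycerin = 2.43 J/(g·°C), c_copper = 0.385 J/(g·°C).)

c ≈ 0.972 J/(g·°C)

Energy conservation, ΣQ = 0:
221×c×(61.6 − 301) + 503×2.43×(61.6 − 23.3) + 313×0.385×(61.6 − 23.3) = 0
-52907 c = -51429
c = -51429/-52907 ≈ 0.9721 J/(g·°C)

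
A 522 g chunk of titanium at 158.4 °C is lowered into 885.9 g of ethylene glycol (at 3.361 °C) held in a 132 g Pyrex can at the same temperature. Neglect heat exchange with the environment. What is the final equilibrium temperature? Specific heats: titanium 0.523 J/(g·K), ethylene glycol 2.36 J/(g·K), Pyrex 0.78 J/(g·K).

Conservation of energy gives ΣQ = 0:
522*0.523*(T − 158.4) + 885.9*2.36*(T − 3.361) + 132*0.78*(T − 3.361) = 0
273.01(T − 158.4) + 2090.7(T − 3.361) + 102.96(T − 3.361) = 0
2466.7 T = 50617
T = 50617/2466.7 ≈ 20.52 °C

T_f ≈ 20.5 °C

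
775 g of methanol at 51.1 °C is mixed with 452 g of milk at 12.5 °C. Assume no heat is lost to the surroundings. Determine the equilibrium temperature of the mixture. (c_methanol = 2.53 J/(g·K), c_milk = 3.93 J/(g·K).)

T_f ≈ 32.8 °C

Taking heat into each body as positive, Σ m c ΔT = 0:
775×2.53×(T − 51.1) + 452×3.93×(T − 12.5) = 0
1960.7(T − 51.1) + 1776.4(T − 12.5) = 0
(1960.7 + 1776.4) T = 1960.7×51.1 + 1776.4×12.5
T = 122399/3737.1 ≈ 32.75 °C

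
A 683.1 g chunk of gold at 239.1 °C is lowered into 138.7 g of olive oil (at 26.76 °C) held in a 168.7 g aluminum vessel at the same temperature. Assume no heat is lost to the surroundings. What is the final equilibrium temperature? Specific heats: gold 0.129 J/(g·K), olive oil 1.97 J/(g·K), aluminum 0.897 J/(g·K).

T_f ≈ 63.3 °C

Heat gained plus heat lost sum to zero:
683.1×0.129×(T − 239.1) + 138.7×1.97×(T − 26.76) + 168.7×0.897×(T − 26.76) = 0
(88.12 + 273.24 + 151.32) T = 88.12×239.1 + 273.24×26.76 + 151.32×26.76
T ≈ 63.26 °C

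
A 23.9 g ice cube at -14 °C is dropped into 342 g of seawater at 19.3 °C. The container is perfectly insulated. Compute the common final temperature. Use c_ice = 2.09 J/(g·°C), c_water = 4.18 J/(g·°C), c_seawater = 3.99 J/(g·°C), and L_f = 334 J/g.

T_f ≈ 12.1 °C

Heat gained plus heat lost sum to zero:
warm ice to 0 °C: 23.9·2.09·(0 − (-14)) = 699.31; melt ice: 23.9·334 = 7982.6; warm the meltwater: 99.9 T; seawater cools: 342·3.99·(T − 19.3) = 1364.6(T − 19.3)
1464.5 T = 26336 − 8681.9 = 17654
T ≈ 12.06 °C — above 0 °C, consistent with complete melting.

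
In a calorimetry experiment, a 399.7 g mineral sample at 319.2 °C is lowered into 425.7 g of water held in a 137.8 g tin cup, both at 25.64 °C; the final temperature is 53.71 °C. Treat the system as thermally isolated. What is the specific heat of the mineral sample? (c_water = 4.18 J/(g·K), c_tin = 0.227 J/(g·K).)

c ≈ 0.479 J/(g·K)

Energy conservation, ΣQ = 0:
399.7×c×(53.71 − 319.2) + 425.7×4.18×(53.71 − 25.64) + 137.8×0.227×(53.71 − 25.64) = 0
-106116 c = -50827
c = -50827/-106116 ≈ 0.479 J/(g·K)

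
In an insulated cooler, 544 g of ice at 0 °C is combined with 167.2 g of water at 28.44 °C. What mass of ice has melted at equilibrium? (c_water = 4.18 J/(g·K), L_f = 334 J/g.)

m_melted ≈ 59.5 g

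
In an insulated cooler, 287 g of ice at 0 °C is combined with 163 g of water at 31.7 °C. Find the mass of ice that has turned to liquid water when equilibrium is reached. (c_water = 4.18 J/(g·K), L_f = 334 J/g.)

m_melted ≈ 64.7 g

Heat available from the water dropping to 0 °C: 163·4.18·31.7 = 21598 J.
To melt every bit of ice: 287·334 = 95858 J.
Since 21598 < 95858 J, not all the ice melts; equilibrium is at 0 °C.
Mass melted = 21598/334 ≈ 64.67 g.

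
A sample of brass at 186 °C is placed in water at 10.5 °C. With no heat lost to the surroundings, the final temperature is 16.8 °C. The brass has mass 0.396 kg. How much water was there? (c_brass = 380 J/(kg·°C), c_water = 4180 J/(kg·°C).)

|Q_brass| = |Q_water|:
0.396×380×(186 − 16.8) = m×4180×(16.8 − 10.5)
26334 m = 25461  ⇒  m ≈ 0.9669 kg

m ≈ 0.967 kg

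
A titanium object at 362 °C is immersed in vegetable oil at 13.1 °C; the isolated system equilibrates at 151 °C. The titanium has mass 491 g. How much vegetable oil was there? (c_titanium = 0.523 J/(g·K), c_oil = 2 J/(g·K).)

m ≈ 196 g

Conservation of energy gives ΣQ = 0:
491·0.523·(151 − 362) + m·2·(151 − 13.1) = 0
275.8 m = 54183
m = 54183/275.8 ≈ 196.5 g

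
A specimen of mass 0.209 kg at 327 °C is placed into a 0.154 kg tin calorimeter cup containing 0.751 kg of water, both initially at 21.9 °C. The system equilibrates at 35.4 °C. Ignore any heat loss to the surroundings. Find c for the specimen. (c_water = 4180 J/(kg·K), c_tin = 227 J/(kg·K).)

c ≈ 703 J/(kg·K)

Energy conservation, ΣQ = 0:
0.209·c·(35.4 − 327) + 0.751·4180·(35.4 − 21.9) + 0.154·227·(35.4 − 21.9) = 0
-60.94 c = -42851
c = -42851/-60.94 ≈ 703.1 J/(kg·K)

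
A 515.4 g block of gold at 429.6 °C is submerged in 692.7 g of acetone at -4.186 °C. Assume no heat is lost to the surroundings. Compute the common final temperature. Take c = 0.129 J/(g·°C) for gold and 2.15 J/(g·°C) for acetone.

Heat lost by the gold equals heat gained by the acetone:
515.4·0.129·(429.6 − T) = 692.7·2.15·(T − (-4.186))
66.49(429.6 − T) = 1489.3(T − (-4.186))
1555.8 T = 22328  ⇒  T ≈ 14.35 °C

T_f ≈ 14.4 °C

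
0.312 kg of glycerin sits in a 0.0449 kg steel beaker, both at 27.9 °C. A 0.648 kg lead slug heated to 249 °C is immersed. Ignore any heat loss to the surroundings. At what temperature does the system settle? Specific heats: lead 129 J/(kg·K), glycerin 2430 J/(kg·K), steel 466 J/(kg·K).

T_f ≈ 49.3 °C

Net heat exchanged in the isolated system is zero:
0.648·129·(T − 249) + 0.312·2430·(T − 27.9) + 0.0449·466·(T − 27.9) = 0
83.59(T − 249) + 758.16(T − 27.9) + 20.92(T − 27.9) = 0
(83.59 + 758.16 + 20.92) T = 83.59·249 + 758.16·27.9 + 20.92·27.9
T = 42551 / 862.68 = 49.3 °C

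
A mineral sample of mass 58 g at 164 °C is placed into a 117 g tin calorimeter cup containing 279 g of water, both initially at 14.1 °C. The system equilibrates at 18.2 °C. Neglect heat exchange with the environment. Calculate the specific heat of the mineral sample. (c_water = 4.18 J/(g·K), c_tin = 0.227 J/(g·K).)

Net heat exchanged in the isolated system is zero:
58·c·(18.2 − 164) + 279·4.18·(18.2 − 14.1) + 117·0.227·(18.2 − 14.1) = 0
-8456.4 c = -4890.4
c = -4890.4/-8456.4 ≈ 0.5783 J/(g·K)

c ≈ 0.578 J/(g·K)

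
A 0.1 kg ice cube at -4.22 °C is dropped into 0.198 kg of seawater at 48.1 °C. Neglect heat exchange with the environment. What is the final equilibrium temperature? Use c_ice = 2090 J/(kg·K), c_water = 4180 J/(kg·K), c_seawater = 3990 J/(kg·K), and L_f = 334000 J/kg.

T_f ≈ 3.1 °C

Energy conservation, ΣQ = 0:
ice -4.22→0 °C: 0.1·2090·4.22 = 881.98
  fusion: m_ice L_f = 0.1·334000 = 33400
  warm the meltwater: 418 T
  seawater: 790.02(T − 48.1)
1208 T = 38000 − 34282 = 3718
T ≈ 3.08 °C (positive, so assuming full melt was valid).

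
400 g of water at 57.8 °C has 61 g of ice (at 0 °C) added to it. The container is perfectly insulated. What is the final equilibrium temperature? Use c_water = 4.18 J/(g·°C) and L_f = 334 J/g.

T_f ≈ 39.6 °C

Energy conservation, ΣQ = 0:
melt ice: 61·334 = 20374
  warm the meltwater: 254.98 T
  water: 1672(T − 57.8)
1927 T = 96642 − 20374 = 76268
T ≈ 39.58 °C — above 0 °C, consistent with complete melting.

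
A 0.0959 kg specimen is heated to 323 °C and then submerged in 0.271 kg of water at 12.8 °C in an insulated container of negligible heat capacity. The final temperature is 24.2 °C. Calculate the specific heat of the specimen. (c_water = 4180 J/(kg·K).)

Setting the total heat transfer to zero:
0.0959×c×(24.2 − 323) + 0.271×4180×(24.2 − 12.8) = 0
-28.65 c = -12914
c = -12914/-28.65 ≈ 450.7 J/(kg·K)

c ≈ 451 J/(kg·K)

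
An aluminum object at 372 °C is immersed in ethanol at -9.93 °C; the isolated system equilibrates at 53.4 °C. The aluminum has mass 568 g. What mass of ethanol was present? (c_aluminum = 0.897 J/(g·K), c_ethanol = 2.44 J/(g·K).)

m ≈ 1050 g

Setting the total heat transfer to zero:
568×0.897×(53.4 − 372) + m×2.44×(53.4 − (-9.93)) = 0
154.53 m = 162325
m = 162325/154.53 ≈ 1050 g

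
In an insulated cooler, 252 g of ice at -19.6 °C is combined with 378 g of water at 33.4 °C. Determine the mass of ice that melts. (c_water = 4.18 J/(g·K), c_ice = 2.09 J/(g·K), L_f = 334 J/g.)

m_melted ≈ 127 g

Heat available from the water dropping to 0 °C: 378×4.18×33.4 = 52773 J.
Of that, 252×2.09×19.6 = 10323 J goes to bring the ice to 0 °C, leaving 42450 J.
Melting all 252 g of ice would need 252×334 = 84168 J.
Since 42450 < 84168 J, not all the ice melts; equilibrium is at 0 °C.
m_melt = 42450 / L_f = 127.1 g.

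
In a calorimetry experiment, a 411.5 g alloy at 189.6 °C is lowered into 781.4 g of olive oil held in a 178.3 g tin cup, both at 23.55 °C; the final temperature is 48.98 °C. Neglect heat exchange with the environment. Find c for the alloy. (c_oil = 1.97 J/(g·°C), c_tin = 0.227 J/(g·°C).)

c ≈ 0.694 J/(g·°C)

Let T be the final temperature. ΣQ_i = 0:
411.5×c×(48.98 − 189.6) + 781.4×1.97×(48.98 − 23.55) + 178.3×0.227×(48.98 − 23.55) = 0
-57865 c = -40175
c = -40175/-57865 ≈ 0.6943 J/(g·°C)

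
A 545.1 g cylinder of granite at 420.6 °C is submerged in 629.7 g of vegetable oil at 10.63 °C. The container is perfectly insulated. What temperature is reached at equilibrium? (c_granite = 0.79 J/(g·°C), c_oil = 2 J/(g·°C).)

T_f ≈ 115.1 °C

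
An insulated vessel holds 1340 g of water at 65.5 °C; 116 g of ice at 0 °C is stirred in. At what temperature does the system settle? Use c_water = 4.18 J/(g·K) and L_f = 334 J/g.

T_f ≈ 53.9 °C

Let T be the final temperature. ΣQ_i = 0:
latent heat to melt: 116·334 = 38744
  warm the meltwater: 484.88 T
  water cools: 1340·4.18·(T − 65.5) = 5601.2(T − 65.5)
6086.1 T = 366879 − 38744 = 328135
T ≈ 53.92 °C (positive, so assuming full melt was valid).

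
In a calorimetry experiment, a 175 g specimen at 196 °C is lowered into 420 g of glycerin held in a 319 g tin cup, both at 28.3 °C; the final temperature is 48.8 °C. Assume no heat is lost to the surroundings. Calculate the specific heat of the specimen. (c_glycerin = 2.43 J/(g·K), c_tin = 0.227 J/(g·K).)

Taking heat into each body as positive, Σ m c ΔT = 0:
175·c·(48.8 − 196) + 420·2.43·(48.8 − 28.3) + 319·0.227·(48.8 − 28.3) = 0
-25760 c = -22407
c = -22407/-25760 ≈ 0.8698 J/(g·K)

c ≈ 0.87 J/(g·K)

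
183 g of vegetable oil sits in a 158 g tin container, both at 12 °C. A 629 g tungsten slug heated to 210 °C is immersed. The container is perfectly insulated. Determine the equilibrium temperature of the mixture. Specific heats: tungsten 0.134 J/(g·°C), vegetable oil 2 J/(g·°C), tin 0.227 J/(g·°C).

T_f ≈ 46.3 °C

Taking heat into each body as positive, Σ m c ΔT = 0:
629*0.134*(T − 210) + 183*2*(T − 12) + 158*0.227*(T − 12) = 0
(84.29 + 366 + 35.87) T = 84.29*210 + 366*12 + 35.87*12
T ≈ 46.33 °C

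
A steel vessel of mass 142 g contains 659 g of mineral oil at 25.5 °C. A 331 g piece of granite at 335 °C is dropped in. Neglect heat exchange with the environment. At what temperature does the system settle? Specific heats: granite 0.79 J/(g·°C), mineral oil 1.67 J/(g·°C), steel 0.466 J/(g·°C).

Setting the total heat transfer to zero:
331*0.79*(T − 335) + 659*1.67*(T − 25.5) + 142*0.466*(T − 25.5) = 0
261.49(T − 335) + 1100.5(T − 25.5) + 66.17(T − 25.5) = 0
(261.49 + 1100.5 + 66.17) T = 261.49*335 + 1100.5*25.5 + 66.17*25.5
T = 117350 / 1428.2 = 82.2 °C

T_f ≈ 82.2 °C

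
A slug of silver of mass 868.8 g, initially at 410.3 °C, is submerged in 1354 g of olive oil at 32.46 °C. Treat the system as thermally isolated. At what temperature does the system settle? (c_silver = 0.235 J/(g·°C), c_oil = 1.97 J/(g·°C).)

Energy conservation, ΣQ = 0:
868.8*0.235*(T − 410.3) + 1354*1.97*(T − 32.46) = 0
204.17(T − 410.3) + 2667.4(T − 32.46) = 0
2871.5 T = 170353
T ≈ 59.32 °C

T_f ≈ 59.3 °C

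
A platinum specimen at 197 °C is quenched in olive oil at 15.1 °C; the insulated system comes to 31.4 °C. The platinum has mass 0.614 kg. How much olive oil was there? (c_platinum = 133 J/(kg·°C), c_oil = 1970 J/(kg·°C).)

Taking heat into each body as positive, Σ m c ΔT = 0:
0.614×133×(31.4 − 197) + m×1970×(31.4 − 15.1) = 0
32111 m = 13523
m = 13523/32111 ≈ 0.4211 kg

m ≈ 0.421 kg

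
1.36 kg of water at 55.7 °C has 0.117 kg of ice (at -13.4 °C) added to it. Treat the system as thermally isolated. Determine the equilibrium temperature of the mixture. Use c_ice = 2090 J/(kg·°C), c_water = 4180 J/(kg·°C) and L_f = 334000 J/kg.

Sum of m c ΔT and latent-heat terms is zero:
ice -13.4→0 °C: 0.117·2090·13.4 = 3276.7
  melt ice: 0.117·334000 = 39078
  meltwater 0→T: 0.117·4180·T = 489.06 T
  water cools: 1.36·4180·(T − 55.7) = 5684.8(T − 55.7)
6173.9 T = 316643 − 42355 = 274289
T ≈ 44.43 °C (positive, so assuming full melt was valid).

T_f ≈ 44.4 °C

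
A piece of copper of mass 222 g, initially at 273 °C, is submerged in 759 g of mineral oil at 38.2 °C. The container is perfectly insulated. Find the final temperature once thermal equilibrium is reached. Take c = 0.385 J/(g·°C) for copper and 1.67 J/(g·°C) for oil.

T_f is the heat-capacity-weighted average of the initial temperatures:
T_f = (85.47·273 + 1267.5·38.2) / (85.47 + 1267.5)
    = 71753 / 1353 ≈ 53.03 °C

T_f ≈ 53.0 °C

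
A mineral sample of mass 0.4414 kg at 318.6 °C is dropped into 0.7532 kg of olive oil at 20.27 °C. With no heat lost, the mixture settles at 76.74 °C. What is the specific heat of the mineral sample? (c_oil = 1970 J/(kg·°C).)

Let T be the final temperature. ΣQ_i = 0:
0.4414×c×(76.74 − 318.6) + 0.7532×1970×(76.74 − 20.27) = 0
-106.76 c = -83790
c = -83790/-106.76 ≈ 784.9 J/(kg·°C)

c ≈ 785 J/(kg·°C)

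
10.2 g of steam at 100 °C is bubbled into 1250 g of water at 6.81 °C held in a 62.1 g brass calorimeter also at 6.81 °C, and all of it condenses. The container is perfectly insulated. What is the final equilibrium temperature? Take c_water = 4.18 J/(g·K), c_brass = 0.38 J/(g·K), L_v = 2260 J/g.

Heat gained plus heat lost sum to zero:
condense steam: −10.2×2260 = −23052
  condensed water 100 °C→T: 42.64(T − 100)
  original water: 5225(T − 6.81)
  cup: 23.6(T − 6.81)
5291.2 T = 23052 + 4263.6 + 35743 = 63059
T ≈ 11.92 °C (< 100 °C, so full condensation is consistent).

T_f ≈ 11.9 °C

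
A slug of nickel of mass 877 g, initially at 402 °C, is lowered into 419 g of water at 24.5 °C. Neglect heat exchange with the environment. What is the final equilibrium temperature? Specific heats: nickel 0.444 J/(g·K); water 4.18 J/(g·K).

|Q_nickel| = |Q_water|:
877·0.444·(402 − T) = 419·4.18·(T − 24.5)
389.39(402 − T) = 1751.4(T − 24.5)
2140.8 T = 199444  ⇒  T ≈ 93.16 °C

T_f ≈ 93.2 °C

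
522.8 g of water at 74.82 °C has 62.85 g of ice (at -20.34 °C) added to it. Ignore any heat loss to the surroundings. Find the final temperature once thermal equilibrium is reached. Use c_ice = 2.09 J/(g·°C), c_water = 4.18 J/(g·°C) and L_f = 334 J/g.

Let T be the final temperature. ΣQ_i = 0:
warm ice to 0 °C: 62.85×2.09×(0 − (-20.34)) = 2671.8
  latent heat to melt: 62.85×334 = 20992
  meltwater 0→T: 62.85×4.18×T = 262.71 T
  water cools: 522.8×4.18×(T − 74.82) = 2185.3(T − 74.82)
2448 T = 163504 − 23664 = 139841
T ≈ 57.12 °C — above 0 °C, consistent with complete melting.

T_f ≈ 57.1 °C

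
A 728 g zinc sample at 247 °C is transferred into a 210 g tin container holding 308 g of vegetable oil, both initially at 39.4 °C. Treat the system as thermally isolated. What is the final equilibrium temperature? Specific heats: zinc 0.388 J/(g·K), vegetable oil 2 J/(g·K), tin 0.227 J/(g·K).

T_f ≈ 101.4 °C

T_f = Σ m_i c_i T_i / Σ m_i c_i:
T_f = (282.46·247 + 616·39.4 + 47.67·39.4) / (282.46 + 616 + 47.67)
    = 95917 / 946.13 ≈ 101.38 °C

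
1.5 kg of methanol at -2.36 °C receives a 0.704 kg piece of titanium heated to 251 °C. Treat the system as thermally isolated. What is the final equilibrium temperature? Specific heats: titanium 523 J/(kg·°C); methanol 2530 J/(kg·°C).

T_f ≈ 20.0 °C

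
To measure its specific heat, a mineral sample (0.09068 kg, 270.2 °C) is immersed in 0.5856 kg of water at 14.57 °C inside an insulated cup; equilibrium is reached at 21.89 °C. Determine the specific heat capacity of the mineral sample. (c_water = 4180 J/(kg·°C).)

Heat gained plus heat lost sum to zero:
0.09068·c·(21.89 − 270.2) + 0.5856·4180·(21.89 − 14.57) = 0
-22.52 c = -17918
c = -17918/-22.52 ≈ 795.8 J/(kg·°C)

c ≈ 796 J/(kg·°C)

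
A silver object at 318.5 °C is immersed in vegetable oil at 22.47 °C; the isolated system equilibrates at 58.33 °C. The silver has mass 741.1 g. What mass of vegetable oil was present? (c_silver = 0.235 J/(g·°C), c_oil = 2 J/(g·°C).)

m ≈ 632 g

Heat gained plus heat lost sum to zero:
741.1×0.235×(58.33 − 318.5) + m×2×(58.33 − 22.47) = 0
71.72 m = 45311
m = 45311/71.72 ≈ 631.8 g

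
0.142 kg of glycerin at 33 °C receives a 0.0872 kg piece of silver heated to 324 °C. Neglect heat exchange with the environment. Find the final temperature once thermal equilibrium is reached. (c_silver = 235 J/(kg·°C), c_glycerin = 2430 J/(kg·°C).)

Energy conservation, ΣQ = 0:
0.0872*235*(T − 324) + 0.142*2430*(T − 33) = 0
20.49(T − 324) + 345.06(T − 33) = 0
365.55 T = 18026
T = 18026/365.55 ≈ 49.31 °C

T_f ≈ 49.3 °C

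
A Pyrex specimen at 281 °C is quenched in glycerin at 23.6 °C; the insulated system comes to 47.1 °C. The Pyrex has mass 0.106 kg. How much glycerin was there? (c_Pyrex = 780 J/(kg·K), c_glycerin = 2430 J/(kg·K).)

Heat lost by the Pyrex = heat gained by the glycerin:
0.106·780·(281 − 47.1) = m·2430·(47.1 − 23.6)
57105 m = 19339  ⇒  m ≈ 0.3387 kg

m ≈ 0.339 kg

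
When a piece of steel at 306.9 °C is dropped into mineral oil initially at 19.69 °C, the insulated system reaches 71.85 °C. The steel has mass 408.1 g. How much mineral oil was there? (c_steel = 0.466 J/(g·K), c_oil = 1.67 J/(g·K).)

m ≈ 513 g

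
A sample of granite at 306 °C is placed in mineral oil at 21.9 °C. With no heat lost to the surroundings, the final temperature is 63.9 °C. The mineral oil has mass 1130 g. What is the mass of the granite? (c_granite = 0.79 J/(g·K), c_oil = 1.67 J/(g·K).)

m ≈ 414 g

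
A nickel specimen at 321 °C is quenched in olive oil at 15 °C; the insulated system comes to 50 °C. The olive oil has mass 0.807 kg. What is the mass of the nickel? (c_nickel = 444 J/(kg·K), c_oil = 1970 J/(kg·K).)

|Q_nickel| = |Q_oil|:
m·444·(321 − 50) = 0.807·1970·(50 − 15)
120324 m = 55643  ⇒  m ≈ 0.4624 kg

m ≈ 0.462 kg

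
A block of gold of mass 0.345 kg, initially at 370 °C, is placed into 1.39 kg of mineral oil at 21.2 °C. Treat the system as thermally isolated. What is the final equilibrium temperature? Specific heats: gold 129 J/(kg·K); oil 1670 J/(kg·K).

Set heat shed by the hot body equal to heat absorbed by the cold body:
0.345·129·(370 − T) = 1.39·1670·(T − 21.2)
44.5(370 − T) = 2321.3(T − 21.2)
2365.8 T = 65678  ⇒  T ≈ 27.76 °C

T_f ≈ 27.8 °C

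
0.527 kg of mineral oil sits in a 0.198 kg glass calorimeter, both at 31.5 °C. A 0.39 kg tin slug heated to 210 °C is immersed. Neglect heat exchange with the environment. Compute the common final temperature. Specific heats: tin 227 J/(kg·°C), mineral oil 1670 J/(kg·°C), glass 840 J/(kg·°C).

Heat gained plus heat lost sum to zero:
0.39*227*(T − 210) + 0.527*1670*(T − 31.5) + 0.198*840*(T − 31.5) = 0
88.53(T − 210) + 880.09(T − 31.5) + 166.32(T − 31.5) = 0
(88.53 + 880.09 + 166.32) T = 88.53*210 + 880.09*31.5 + 166.32*31.5
T ≈ 45.42 °C

T_f ≈ 45.4 °C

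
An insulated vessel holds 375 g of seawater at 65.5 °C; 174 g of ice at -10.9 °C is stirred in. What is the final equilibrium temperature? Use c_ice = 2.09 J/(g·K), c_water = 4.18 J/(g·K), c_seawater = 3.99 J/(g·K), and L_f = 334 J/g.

T_f ≈ 16.2 °C

Taking heat into each body as positive, Σ m c ΔT = 0:
warm ice to 0 °C: 174×2.09×(0 − (-10.9)) = 3963.9
  latent heat to melt: 174×334 = 58116
  warm the meltwater: 727.32 T
  seawater: 1496.2(T − 65.5)
2223.6 T = 98004 − 62080 = 35924
T ≈ 16.16 °C (positive, so assuming full melt was valid).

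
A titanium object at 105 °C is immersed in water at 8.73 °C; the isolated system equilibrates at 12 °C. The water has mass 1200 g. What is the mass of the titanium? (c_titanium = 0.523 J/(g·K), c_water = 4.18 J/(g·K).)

Heat lost by the titanium = heat gained by the water:
m×0.523×(105 − 12) = 1200×4.18×(12 − 8.73)
48.64 m = 16402  ⇒  m ≈ 337.2 g

m ≈ 337 g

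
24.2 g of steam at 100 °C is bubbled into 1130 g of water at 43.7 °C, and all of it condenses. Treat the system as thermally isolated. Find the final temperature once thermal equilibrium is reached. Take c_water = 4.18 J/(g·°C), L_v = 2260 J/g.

Energy balance with sensible and latent terms:
steam→water at 100 °C releases m L_v = 24.2×2260 = 54692
  condensate cools 100→T: 24.2×4.18×(T − 100) = 101.16(T − 100)
  water warms: 1130×4.18×(T − 43.7) = 4723.4(T − 43.7)
4824.6 T = 54692 + 10116 + 206413 = 271220
T ≈ 56.22 °C — below 100 °C, confirming all the steam condensed.

T_f ≈ 56.2 °C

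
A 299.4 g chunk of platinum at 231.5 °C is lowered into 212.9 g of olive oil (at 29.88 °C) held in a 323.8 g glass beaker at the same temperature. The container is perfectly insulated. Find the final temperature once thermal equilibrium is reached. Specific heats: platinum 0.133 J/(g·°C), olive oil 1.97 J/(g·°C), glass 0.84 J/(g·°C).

Taking heat into each body as positive, Σ m c ΔT = 0:
299.4×0.133×(T − 231.5) + 212.9×1.97×(T − 29.88) + 323.8×0.84×(T − 29.88) = 0
(39.82 + 419.41 + 271.99) T = 39.82×231.5 + 419.41×29.88 + 271.99×29.88
T = 29878 / 731.23 = 40.9 °C

T_f ≈ 40.9 °C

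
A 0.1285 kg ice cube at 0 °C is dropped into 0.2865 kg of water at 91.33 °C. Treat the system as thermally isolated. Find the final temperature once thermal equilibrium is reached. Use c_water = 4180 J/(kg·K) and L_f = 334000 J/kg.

Let T be the final temperature. ΣQ_i = 0:
latent heat to melt: 0.1285×334000 = 42919; warm the meltwater: 537.13 T; water cools: 0.2865×4180×(T − 91.33) = 1197.6(T − 91.33)
1734.7 T = 109374 − 42919 = 66455
T ≈ 38.31 °C — above 0 °C, consistent with complete melting.

T_f ≈ 38.3 °C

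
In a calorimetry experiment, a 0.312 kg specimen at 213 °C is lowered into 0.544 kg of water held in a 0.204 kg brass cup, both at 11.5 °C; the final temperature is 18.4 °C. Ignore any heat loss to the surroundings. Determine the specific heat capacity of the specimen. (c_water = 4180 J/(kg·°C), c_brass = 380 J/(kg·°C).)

Heat gained plus heat lost sum to zero:
0.312·c·(18.4 − 213) + 0.544·4180·(18.4 − 11.5) + 0.204·380·(18.4 − 11.5) = 0
-60.72 c = -16225
c = -16225/-60.72 ≈ 267.2 J/(kg·°C)

c ≈ 267 J/(kg·°C)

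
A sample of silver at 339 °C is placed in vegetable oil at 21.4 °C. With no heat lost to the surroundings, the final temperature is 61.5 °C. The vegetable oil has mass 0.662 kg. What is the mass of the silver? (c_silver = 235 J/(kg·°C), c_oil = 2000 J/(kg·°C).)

|Q_silver| = |Q_oil|:
m×235×(339 − 61.5) = 0.662×2000×(61.5 − 21.4)
65212 m = 53092  ⇒  m ≈ 0.8141 kg

m ≈ 0.814 kg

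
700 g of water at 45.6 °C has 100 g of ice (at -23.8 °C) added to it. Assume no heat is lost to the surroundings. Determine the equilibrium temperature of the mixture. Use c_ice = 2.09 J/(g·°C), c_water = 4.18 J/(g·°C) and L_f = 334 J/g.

T_f ≈ 28.4 °C

Sum of m c ΔT and latent-heat terms is zero:
ice -23.8→0 °C: 100·2.09·23.8 = 4974.2
  latent heat to melt: 100·334 = 33400
  meltwater 0→T: 100·4.18·T = 418 T
  water: 2926(T − 45.6)
3344 T = 133426 − 38374 = 95051
T ≈ 28.42 °C — above 0 °C, consistent with complete melting.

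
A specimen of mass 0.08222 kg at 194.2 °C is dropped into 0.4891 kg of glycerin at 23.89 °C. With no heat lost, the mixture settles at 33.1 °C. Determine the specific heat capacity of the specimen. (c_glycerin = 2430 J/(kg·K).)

c ≈ 826 J/(kg·K)

Heat lost by the specimen = heat gained by the glycerin:
0.08222×c×(194.2 − 33.1) = 0.4891×2430×(33.1 − 23.89)
13.25 c = 10946  ⇒  c ≈ 826.4 J/(kg·K)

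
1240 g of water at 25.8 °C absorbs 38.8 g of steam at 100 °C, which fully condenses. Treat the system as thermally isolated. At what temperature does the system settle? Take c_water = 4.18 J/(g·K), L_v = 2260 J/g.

T_f ≈ 44.5 °C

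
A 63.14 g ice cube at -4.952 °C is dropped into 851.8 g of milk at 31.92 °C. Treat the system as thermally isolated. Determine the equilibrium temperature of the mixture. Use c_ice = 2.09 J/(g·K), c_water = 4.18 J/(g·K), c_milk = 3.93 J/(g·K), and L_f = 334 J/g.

T_f ≈ 23.6 °C

Let T be the final temperature. ΣQ_i = 0:
warm ice to 0 °C: 63.14×2.09×(0 − (-4.952)) = 653.48; latent heat to melt: 63.14×334 = 21089; warm the meltwater: 263.93 T; milk cools: 851.8×3.93×(T − 31.92) = 3347.6(T − 31.92)
3611.5 T = 106855 − 21742 = 85112
T ≈ 23.57 °C — above 0 °C, consistent with complete melting.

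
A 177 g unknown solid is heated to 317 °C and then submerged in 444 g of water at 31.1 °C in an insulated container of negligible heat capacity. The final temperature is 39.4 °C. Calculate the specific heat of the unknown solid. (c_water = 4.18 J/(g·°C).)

Heat lost by the unknown solid = heat gained by the water:
177×c×(317 − 39.4) = 444×4.18×(39.4 − 31.1)
49135 c = 15404  ⇒  c ≈ 0.3135 J/(g·°C)

c ≈ 0.314 J/(g·°C)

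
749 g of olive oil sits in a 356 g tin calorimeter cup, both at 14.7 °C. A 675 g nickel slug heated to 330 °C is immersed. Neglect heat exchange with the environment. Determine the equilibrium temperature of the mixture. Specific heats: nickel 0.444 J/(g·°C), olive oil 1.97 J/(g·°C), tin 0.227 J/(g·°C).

Heat gained plus heat lost sum to zero:
675*0.444*(T − 330) + 749*1.97*(T − 14.7) + 356*0.227*(T − 14.7) = 0
299.7(T − 330) + 1475.5(T − 14.7) + 80.81(T − 14.7) = 0
(299.7 + 1475.5 + 80.81) T = 299.7*330 + 1475.5*14.7 + 80.81*14.7
T = 121779 / 1856 = 65.6 °C

T_f ≈ 65.6 °C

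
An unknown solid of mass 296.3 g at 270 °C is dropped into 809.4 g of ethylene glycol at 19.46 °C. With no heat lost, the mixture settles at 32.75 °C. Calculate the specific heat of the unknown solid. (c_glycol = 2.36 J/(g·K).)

c ≈ 0.361 J/(g·K)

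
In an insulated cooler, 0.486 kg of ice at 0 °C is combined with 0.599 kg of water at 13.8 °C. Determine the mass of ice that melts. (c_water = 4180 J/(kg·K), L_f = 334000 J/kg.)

m_melted ≈ 0.103 kg

Heat available from the water dropping to 0 °C: 0.599×4180×13.8 = 34553 J.
Melting all 0.486 kg of ice would need 0.486×334000 = 162324 J.
That's not enough to melt it all — equilibrium is at 0 °C with ice remaining.
m_melt = 34553 / L_f = 0.1035 kg.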